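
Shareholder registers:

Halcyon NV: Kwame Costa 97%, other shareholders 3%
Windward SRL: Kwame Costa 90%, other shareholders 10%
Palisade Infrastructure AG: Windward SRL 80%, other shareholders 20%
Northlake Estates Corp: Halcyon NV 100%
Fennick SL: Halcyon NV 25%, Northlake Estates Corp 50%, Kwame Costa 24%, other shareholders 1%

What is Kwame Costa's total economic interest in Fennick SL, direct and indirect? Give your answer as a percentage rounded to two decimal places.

Kwame reaches Fennick along 3 paths.
Via Halcyon: 97% × 25% = 24.25%.
Via Halcyon → Northlake: 97% × 100% × 50% = 48.5%.
Direct stake: 24% = 24%.
Total: 24.25% + 48.5% + 24% = 96.75%.

96.75%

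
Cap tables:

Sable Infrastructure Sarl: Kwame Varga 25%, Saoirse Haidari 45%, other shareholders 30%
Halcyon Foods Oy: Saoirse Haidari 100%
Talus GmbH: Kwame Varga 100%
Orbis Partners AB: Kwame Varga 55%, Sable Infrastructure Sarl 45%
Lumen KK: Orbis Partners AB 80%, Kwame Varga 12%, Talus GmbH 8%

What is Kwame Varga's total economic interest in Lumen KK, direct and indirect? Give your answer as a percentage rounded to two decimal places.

Kwame reaches Lumen along 4 paths.
Via Orbis: 55% × 80% = 44%.
Via Sable → Orbis: 25% × 45% × 80% = 9%.
Direct stake: 12% = 12%.
Via Talus: 100% × 8% = 8%.
Total: 44% + 9% + 12% + 8% = 73%.
Rounded: 73.00%.

73.00%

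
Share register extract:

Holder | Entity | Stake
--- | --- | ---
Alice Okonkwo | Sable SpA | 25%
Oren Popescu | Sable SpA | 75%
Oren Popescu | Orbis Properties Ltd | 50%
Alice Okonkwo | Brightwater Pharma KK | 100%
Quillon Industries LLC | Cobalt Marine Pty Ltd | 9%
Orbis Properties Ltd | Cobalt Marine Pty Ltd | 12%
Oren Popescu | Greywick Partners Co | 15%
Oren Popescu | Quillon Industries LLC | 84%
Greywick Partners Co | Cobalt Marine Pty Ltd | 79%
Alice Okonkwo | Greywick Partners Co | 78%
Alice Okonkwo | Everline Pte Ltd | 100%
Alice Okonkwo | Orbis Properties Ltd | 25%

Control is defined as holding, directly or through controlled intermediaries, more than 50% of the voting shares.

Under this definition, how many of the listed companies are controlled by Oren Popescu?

2

Oren holds 75% of Sable, so Oren controls Sable.
Oren holds 84% of Quillon, so Oren controls Quillon.
No other company's threshold is met.
Oren controls 2 companies.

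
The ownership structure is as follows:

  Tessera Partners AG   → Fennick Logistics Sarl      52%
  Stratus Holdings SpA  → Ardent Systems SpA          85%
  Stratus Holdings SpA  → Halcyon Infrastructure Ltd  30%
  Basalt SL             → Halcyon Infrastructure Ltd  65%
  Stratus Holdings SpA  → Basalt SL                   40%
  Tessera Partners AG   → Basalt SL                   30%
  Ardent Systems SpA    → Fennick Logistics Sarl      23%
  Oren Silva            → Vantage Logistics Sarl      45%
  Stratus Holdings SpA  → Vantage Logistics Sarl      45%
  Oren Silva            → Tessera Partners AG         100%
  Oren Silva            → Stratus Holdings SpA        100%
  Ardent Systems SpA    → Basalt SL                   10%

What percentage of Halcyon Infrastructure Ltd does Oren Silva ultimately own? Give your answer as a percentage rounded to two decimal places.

81.03%

Oren reaches Halcyon along 4 paths.
Via Stratus: 100% × 30% = 30%.
Via Stratus → Basalt: 100% × 40% × 65% = 26%.
Via Tessera → Basalt: 100% × 30% × 65% = 19.5%.
Via Stratus → Ardent → Basalt: 100% × 85% × 10% × 65% = 5.525%.
Total: 30% + 26% + 19.5% + 5.525% = 81.025%.
Rounded: 81.03%.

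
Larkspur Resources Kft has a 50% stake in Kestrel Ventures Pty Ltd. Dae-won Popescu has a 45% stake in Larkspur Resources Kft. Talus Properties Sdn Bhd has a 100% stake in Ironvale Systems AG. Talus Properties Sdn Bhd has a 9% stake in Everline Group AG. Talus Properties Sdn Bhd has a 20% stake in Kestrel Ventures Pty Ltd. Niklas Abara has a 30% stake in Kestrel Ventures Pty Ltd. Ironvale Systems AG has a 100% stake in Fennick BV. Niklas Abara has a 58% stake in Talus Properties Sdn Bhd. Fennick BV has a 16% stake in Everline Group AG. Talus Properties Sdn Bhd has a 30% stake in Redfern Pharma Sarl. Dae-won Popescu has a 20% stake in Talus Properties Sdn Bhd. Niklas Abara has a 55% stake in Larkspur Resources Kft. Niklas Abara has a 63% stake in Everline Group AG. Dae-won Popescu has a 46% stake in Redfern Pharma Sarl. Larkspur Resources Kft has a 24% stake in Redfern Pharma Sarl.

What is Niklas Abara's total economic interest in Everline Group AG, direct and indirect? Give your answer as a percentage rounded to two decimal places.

Niklas reaches Everline along 3 paths.
Via Talus → Ironvale → Fennick: 58% × 100% × 100% × 16% = 9.28%.
Direct stake: 63% = 63%.
Via Talus: 58% × 9% = 5.22%.
Total: 9.28% + 63% + 5.22% = 77.5%.
Rounded: 77.50%.

77.50%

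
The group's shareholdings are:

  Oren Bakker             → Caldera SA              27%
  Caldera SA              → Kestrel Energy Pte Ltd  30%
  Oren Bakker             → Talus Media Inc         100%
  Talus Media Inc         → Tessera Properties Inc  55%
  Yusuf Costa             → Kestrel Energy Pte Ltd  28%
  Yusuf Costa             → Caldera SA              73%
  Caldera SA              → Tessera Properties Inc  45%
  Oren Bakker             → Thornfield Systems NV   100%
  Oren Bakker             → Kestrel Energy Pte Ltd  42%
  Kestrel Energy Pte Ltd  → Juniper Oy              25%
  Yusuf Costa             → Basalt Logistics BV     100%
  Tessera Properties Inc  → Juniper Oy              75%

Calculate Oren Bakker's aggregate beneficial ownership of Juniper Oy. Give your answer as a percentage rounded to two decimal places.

Oren reaches Juniper along 4 paths.
Via Caldera → Tessera: 27% × 45% × 75% = 9.1125%.
Via Talus → Tessera: 100% × 55% × 75% = 41.25%.
Via Caldera → Kestrel: 27% × 30% × 25% = 2.025%.
Via Kestrel: 42% × 25% = 10.5%.
Total: 9.1125% + 41.25% + 2.025% + 10.5% = 62.8875%.
Rounded: 62.89%.

62.89%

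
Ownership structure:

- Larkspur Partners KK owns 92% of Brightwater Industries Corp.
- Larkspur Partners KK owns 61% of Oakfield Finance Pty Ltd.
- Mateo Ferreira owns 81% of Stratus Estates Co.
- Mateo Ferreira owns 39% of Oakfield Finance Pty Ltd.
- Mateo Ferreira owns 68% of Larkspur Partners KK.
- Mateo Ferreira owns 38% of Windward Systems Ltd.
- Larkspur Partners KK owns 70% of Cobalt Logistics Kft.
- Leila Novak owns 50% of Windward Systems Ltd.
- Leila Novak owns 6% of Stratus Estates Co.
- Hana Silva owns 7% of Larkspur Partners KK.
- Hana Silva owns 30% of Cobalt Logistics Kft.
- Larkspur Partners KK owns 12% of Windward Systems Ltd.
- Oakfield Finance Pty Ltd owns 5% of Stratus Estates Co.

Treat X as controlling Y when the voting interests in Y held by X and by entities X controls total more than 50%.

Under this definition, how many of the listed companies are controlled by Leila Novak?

0

Leila's largest direct stake is 50% in Windward, which does not meet the threshold.
Leila controls 0 companies.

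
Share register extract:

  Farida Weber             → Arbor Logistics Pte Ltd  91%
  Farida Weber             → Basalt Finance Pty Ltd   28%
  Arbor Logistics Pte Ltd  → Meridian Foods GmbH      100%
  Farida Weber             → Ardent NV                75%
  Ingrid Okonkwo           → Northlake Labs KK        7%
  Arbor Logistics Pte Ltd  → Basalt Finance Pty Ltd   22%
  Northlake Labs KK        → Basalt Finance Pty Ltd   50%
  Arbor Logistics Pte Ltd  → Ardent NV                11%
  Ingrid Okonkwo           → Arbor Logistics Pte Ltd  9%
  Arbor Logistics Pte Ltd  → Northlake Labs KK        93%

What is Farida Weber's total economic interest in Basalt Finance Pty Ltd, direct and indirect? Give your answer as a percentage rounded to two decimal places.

Farida reaches Basalt along 3 paths.
Direct stake: 28% = 28%.
Via Arbor: 91% × 22% = 20.02%.
Via Arbor → Northlake: 91% × 93% × 50% = 42.315%.
Total: 28% + 20.02% + 42.315% = 90.335%.
Rounded: 90.34%.

90.34%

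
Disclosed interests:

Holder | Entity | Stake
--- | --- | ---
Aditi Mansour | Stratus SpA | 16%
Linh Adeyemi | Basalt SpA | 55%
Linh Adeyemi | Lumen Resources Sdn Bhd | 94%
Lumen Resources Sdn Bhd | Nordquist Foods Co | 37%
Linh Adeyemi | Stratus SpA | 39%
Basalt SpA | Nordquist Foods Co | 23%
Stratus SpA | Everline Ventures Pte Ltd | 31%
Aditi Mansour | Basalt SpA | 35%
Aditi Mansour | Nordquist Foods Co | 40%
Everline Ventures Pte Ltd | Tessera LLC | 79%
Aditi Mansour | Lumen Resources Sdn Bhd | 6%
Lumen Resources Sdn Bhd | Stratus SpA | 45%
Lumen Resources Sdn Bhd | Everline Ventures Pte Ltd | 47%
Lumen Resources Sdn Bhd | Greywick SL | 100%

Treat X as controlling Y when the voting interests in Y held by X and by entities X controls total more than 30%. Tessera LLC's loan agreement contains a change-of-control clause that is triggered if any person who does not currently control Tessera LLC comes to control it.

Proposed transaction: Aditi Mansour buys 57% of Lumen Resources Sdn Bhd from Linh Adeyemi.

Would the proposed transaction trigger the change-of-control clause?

Yes

The purchase adds only to Aditi's holdings (Linh's stake shrinks), so Aditi is the only person who could newly come to control Tessera.
Aditi holds 35% of Basalt, so Aditi controls Basalt.
Basalt and Aditi together hold 23% + 40% = 63% of Nordquist, so Aditi controls Nordquist.
Neither Aditi nor any entity Aditi controls holds any voting interest in Tessera.
So before the transaction, Aditi does not control Tessera.
After the purchase, Aditi's direct stake in Lumen rises to 6% + 57% = 63%, and Linh's stake falls to 37%.
Aditi holds 63% of Lumen, so Aditi controls Lumen.
Aditi and Lumen together hold 16% + 45% = 61% of Stratus, so Aditi controls Stratus.
Stratus and Lumen together hold 31% + 47% = 78% of Everline, so Aditi controls Everline.
Everline holds 79% of Tessera, so Aditi controls Tessera.
Aditi did not control Tessera before and does after, so the clause is triggered.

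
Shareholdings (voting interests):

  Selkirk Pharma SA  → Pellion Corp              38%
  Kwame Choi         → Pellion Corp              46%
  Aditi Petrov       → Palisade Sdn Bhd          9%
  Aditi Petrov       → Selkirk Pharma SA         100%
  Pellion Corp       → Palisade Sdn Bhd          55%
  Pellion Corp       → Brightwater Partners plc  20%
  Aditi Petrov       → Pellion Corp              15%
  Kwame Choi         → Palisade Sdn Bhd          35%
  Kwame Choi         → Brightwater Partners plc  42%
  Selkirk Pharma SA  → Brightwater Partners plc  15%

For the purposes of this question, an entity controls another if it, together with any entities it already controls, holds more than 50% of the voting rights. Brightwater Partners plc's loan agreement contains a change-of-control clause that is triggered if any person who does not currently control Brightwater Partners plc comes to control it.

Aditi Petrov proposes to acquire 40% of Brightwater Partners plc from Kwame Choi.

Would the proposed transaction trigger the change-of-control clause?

The purchase adds only to Aditi's holdings (Kwame's stake shrinks), so Aditi is the only person who could newly come to control Brightwater.
Aditi holds 100% of Selkirk, so Aditi controls Selkirk.
Aditi and Selkirk together hold 15% + 38% = 53% of Pellion, so Aditi controls Pellion.
Aditi and Pellion together hold 9% + 55% = 64% of Palisade, so Aditi controls Palisade.
In Brightwater, Aditi's side holds only 20% + 15% = 35%, not > 50%.
So before the transaction, Aditi does not control Brightwater.
After the purchase, Aditi holds 40% of Brightwater directly, and Kwame's stake falls to 2%.
Pellion and Selkirk and Aditi together hold 20% + 15% + 40% = 75% of Brightwater, so Aditi controls Brightwater.
Aditi did not control Brightwater before and does after, so the clause is triggered.

Yes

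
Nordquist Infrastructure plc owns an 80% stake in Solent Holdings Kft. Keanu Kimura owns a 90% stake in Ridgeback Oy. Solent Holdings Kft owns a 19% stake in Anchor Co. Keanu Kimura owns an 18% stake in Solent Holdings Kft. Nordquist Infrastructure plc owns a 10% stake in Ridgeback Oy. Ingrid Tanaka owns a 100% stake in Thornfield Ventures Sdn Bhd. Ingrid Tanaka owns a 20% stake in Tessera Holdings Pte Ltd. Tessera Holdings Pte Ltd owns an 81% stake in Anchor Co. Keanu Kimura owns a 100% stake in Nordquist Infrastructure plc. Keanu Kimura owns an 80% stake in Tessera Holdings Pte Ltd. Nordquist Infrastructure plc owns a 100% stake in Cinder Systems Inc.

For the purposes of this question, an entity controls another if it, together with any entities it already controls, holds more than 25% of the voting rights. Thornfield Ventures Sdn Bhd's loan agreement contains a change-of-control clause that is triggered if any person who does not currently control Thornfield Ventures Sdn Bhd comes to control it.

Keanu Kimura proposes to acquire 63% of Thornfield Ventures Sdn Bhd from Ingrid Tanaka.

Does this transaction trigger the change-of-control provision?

Yes

The purchase adds only to Keanu's holdings (Ingrid's stake shrinks), so Keanu is the only person who could newly come to control Thornfield.
Keanu holds 100% of Nordquist, so Keanu controls Nordquist.
Keanu holds 80% of Tessera, so Keanu controls Tessera.
Keanu and Nordquist together hold 90% + 10% = 100% of Ridgeback, so Keanu controls Ridgeback.
Nordquist holds 100% of Cinder, so Keanu controls Cinder.
Keanu and Nordquist together hold 18% + 80% = 98% of Solent, so Keanu controls Solent.
Solent and Tessera together hold 19% + 81% = 100% of Anchor, so Keanu controls Anchor.
Neither Keanu nor any entity Keanu controls holds any voting interest in Thornfield.
So before the transaction, Keanu does not control Thornfield.
After the purchase, Keanu holds 63% of Thornfield directly, and Ingrid's stake falls to 37%.
Keanu holds 63% of Thornfield, so Keanu controls Thornfield.
Keanu did not control Thornfield before and does after, so the clause is triggered.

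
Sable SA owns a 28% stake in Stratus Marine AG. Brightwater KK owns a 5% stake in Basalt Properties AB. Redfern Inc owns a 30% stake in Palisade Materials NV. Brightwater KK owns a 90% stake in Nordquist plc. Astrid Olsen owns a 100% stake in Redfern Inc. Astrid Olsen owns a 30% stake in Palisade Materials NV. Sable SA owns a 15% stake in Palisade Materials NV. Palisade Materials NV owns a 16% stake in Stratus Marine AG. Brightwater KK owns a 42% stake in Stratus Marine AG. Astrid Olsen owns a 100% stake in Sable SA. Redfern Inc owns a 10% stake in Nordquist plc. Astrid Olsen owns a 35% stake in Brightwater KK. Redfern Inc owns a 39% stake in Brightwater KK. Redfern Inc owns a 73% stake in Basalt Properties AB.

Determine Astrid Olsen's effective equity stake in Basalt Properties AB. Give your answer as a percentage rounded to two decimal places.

76.70%

Astrid reaches Basalt along 3 paths.
Via Redfern: 100% × 73% = 73%.
Via Brightwater: 35% × 5% = 1.75%.
Via Redfern → Brightwater: 100% × 39% × 5% = 1.95%.
Total: 73% + 1.75% + 1.95% = 76.7%.
Rounded: 76.70%.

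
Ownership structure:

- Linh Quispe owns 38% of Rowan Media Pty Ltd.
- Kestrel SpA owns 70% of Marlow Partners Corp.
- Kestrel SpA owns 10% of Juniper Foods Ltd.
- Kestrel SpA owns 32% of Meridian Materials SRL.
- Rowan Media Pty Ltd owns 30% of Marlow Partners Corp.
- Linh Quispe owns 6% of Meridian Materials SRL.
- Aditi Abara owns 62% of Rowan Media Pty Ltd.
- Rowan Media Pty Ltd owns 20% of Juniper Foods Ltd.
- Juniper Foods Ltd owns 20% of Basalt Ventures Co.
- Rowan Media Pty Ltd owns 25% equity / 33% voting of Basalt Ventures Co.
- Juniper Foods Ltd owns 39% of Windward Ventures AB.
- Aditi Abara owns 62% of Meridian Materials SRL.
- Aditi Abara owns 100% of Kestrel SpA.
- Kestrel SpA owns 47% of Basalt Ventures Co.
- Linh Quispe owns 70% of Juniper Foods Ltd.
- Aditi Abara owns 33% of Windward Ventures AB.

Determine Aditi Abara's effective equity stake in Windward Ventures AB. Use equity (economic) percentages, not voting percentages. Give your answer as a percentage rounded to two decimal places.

41.74%

Aditi reaches Windward along 3 paths.
Direct stake: 33% = 33%.
Via Kestrel → Juniper: 100% × 10% × 39% = 3.9%.
Via Rowan → Juniper: 62% × 20% × 39% = 4.836%.
Total: 33% + 3.9% + 4.836% = 41.736%.
Rounded: 41.74%.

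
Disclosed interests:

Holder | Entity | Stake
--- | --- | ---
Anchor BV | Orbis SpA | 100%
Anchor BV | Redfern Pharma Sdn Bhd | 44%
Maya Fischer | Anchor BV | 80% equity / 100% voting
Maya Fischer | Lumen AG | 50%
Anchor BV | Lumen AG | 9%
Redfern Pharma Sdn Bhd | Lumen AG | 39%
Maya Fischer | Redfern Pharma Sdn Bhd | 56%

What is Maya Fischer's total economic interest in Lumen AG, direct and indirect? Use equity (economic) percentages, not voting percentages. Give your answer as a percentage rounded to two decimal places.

Maya reaches Lumen along 4 paths.
Direct stake: 50% = 50%.
Via Redfern: 56% × 39% = 21.84%.
Via Anchor → Redfern: 80% × 44% × 39% = 13.728%.
Via Anchor: 80% × 9% = 7.2%.
Total: 50% + 21.84% + 13.728% + 7.2% = 92.768%.
Rounded: 92.77%.

92.77%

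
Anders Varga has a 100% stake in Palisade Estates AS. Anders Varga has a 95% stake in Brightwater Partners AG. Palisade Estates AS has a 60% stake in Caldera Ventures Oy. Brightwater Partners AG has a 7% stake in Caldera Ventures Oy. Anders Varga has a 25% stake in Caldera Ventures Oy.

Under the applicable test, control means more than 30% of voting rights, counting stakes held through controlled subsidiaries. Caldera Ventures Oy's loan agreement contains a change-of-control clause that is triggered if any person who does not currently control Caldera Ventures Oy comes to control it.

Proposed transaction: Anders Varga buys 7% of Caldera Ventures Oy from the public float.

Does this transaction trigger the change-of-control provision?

The purchase changes only Anders's holdings, so Anders is the only person who could newly come to control Caldera.
Anders holds 100% of Palisade, so Anders controls Palisade.
Anders holds 95% of Brightwater, so Anders controls Brightwater.
Anders and Palisade and Brightwater together hold 25% + 60% + 7% = 92% of Caldera, so Anders controls Caldera.
So Anders already controls Caldera before the transaction.
After the purchase, Anders's direct stake in Caldera rises to 25% + 7% = 32%.
Anders controlled Caldera already, so this is not a new person acquiring control; every other person's position is unchanged or reduced.
No new person acquires control, so the clause is not triggered.

No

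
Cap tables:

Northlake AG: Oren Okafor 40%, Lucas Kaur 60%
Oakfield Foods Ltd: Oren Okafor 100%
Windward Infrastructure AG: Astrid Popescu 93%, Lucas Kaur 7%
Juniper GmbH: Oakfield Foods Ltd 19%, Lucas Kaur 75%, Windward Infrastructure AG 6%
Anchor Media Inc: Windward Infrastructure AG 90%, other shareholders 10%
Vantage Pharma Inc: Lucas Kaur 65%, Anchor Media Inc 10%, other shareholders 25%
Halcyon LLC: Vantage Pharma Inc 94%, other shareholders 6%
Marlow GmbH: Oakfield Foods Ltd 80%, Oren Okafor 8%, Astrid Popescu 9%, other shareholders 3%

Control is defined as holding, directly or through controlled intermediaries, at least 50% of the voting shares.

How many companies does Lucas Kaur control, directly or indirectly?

Lucas holds 60% of Northlake, so Lucas controls Northlake.
Lucas holds 75% of Juniper, so Lucas controls Juniper.
Lucas holds 65% of Vantage, so Lucas controls Vantage.
Vantage holds 94% of Halcyon, so Lucas controls Halcyon.
No other company's threshold is met.
Lucas controls 4 companies.

4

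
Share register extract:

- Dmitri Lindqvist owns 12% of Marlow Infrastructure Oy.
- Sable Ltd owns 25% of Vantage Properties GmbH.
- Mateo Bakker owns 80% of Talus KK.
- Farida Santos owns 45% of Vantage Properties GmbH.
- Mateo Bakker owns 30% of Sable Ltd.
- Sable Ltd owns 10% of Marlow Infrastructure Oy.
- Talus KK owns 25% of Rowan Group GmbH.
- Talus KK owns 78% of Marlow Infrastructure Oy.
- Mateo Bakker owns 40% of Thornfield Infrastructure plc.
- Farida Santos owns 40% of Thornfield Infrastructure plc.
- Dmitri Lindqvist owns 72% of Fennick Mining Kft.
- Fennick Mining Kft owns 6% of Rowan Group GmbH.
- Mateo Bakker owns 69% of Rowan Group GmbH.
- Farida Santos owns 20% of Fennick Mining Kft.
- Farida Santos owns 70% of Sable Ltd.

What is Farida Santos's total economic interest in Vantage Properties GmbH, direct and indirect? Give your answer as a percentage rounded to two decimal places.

Farida reaches Vantage along 2 paths.
Direct stake: 45% = 45%.
Via Sable: 70% × 25% = 17.5%.
Total: 45% + 17.5% = 62.5%.
Rounded: 62.50%.

62.50%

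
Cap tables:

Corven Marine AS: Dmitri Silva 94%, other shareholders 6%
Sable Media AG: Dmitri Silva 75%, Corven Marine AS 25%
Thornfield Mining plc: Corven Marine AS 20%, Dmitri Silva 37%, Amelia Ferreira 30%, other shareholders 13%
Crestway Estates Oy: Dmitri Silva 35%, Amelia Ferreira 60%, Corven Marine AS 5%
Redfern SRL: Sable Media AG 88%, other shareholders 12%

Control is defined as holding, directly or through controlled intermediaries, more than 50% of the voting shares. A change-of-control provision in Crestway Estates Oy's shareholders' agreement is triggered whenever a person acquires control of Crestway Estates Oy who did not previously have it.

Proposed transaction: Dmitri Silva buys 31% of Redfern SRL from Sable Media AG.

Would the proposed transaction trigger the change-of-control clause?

The purchase adds only to Dmitri's holdings (Sable's stake shrinks), so Dmitri is the only person who could newly come to control Crestway.
Dmitri holds 94% of Corven, so Dmitri controls Corven.
Dmitri and Corven together hold 75% + 25% = 100% of Sable, so Dmitri controls Sable.
Corven and Dmitri together hold 20% + 37% = 57% of Thornfield, so Dmitri controls Thornfield.
Sable holds 88% of Redfern, so Dmitri controls Redfern.
In Crestway, Dmitri's side holds only 35% + 5% = 40%, not > 50%.
So before the transaction, Dmitri does not control Crestway.
After the purchase, Dmitri holds 31% of Redfern directly, and Sable's stake falls to 57%.
Sable and Dmitri together hold 57% + 31% = 88% of Redfern, so Dmitri controls Redfern.
After the transaction, Dmitri's side holds 35% + 5% = 40% of Crestway, not > 50%, so Dmitri still does not control Crestway.
No new person acquires control, so the clause is not triggered.

No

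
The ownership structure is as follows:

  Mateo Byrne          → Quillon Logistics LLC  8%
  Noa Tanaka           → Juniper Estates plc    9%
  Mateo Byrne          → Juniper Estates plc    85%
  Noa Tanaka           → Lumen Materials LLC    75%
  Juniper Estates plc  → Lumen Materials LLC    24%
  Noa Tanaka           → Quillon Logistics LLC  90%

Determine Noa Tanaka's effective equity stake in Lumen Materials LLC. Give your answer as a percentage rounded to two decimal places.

77.16%

Noa reaches Lumen along 2 paths.
Via Juniper: 9% × 24% = 2.16%.
Direct stake: 75% = 75%.
Total: 2.16% + 75% = 77.16%.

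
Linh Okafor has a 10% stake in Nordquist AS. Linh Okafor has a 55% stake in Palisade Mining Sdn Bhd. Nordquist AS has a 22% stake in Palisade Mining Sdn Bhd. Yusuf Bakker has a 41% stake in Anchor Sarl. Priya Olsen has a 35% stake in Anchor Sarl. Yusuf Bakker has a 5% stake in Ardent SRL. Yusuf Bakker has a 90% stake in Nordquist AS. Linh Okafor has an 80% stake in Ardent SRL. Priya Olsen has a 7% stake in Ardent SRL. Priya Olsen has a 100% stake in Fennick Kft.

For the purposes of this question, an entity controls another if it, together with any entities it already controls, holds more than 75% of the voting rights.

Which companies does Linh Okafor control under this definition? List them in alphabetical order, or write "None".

Linh holds 80% of Ardent, so Linh controls Ardent.
No other company's threshold is met.

Ardent SRL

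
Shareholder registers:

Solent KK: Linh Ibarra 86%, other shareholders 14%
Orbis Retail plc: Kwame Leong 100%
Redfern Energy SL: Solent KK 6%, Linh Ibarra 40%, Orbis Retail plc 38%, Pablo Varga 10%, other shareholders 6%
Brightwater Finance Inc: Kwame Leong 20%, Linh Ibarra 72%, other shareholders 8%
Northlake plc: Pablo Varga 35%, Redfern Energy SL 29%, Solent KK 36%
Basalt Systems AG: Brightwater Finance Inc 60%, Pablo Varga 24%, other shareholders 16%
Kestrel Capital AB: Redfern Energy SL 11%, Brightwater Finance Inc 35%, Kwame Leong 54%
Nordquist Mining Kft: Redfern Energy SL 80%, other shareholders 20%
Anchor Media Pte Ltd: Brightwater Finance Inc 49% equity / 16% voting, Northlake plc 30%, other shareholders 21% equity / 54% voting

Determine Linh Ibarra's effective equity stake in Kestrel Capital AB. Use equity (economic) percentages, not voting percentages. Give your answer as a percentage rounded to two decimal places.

Linh reaches Kestrel along 3 paths.
Via Solent → Redfern: 86% × 6% × 11% = 0.5676%.
Via Redfern: 40% × 11% = 4.4%.
Via Brightwater: 72% × 35% = 25.2%.
Total: 0.5676% + 4.4% + 25.2% = 30.1676%.
Rounded: 30.17%.

30.17%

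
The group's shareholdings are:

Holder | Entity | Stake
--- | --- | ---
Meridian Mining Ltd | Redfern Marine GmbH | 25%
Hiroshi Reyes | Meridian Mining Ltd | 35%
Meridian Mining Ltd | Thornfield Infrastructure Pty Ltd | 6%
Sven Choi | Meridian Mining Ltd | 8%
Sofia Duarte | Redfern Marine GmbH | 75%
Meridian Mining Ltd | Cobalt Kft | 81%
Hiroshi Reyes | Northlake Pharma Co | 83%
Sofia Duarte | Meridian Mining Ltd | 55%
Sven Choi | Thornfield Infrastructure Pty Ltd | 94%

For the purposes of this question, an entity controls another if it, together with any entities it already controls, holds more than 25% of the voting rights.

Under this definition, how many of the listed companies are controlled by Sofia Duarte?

3

Sofia holds 55% of Meridian, so Sofia controls Meridian.
Meridian holds 81% of Cobalt, so Sofia controls Cobalt.
Meridian and Sofia together hold 25% + 75% = 100% of Redfern, so Sofia controls Redfern.
No other company's threshold is met.
Sofia controls 3 companies.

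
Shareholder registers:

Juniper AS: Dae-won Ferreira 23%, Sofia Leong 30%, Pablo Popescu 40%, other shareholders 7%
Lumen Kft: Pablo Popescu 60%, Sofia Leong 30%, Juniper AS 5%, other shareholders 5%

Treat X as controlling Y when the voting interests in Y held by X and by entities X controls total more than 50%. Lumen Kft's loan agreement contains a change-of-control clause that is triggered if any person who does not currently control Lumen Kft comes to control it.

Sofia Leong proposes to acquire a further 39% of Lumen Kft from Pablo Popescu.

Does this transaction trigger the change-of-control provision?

Yes

The purchase adds only to Sofia's holdings (Pablo's stake shrinks), so Sofia is the only person who could newly come to control Lumen.
Sofia's largest direct stake is 30% in Juniper, which does not meet the threshold, so Sofia controls no company.
In Lumen, Sofia's side holds only 30%, not > 50%.
So before the transaction, Sofia does not control Lumen.
After the purchase, Sofia's direct stake in Lumen rises to 30% + 39% = 69%, and Pablo's stake falls to 21%.
Sofia holds 69% of Lumen, so Sofia controls Lumen.
Sofia did not control Lumen before and does after, so the clause is triggered.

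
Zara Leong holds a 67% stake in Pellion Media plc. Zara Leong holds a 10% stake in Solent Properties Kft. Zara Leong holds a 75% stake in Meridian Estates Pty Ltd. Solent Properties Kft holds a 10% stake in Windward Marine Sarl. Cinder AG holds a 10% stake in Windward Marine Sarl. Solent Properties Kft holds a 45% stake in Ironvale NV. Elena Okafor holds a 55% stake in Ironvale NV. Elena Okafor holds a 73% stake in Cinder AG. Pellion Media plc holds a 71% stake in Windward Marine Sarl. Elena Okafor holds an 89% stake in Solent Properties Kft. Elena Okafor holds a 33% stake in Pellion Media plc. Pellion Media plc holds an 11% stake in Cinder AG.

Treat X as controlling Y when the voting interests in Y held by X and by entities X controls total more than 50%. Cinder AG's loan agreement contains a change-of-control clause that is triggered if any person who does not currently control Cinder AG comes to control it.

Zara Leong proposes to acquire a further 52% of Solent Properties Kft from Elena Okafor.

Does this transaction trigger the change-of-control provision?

The purchase adds only to Zara's holdings (Elena's stake shrinks), so Zara is the only person who could newly come to control Cinder.
Zara holds 75% of Meridian, so Zara controls Meridian.
Zara holds 67% of Pellion, so Zara controls Pellion.
Pellion holds 71% of Windward, so Zara controls Windward.
In Cinder, Zara's side holds only 11%, not > 50%.
So before the transaction, Zara does not control Cinder.
After the purchase, Zara's direct stake in Solent rises to 10% + 52% = 62%, and Elena's stake falls to 37%.
Zara holds 62% of Solent, so Zara controls Solent.
Pellion and Solent together hold 71% + 10% = 81% of Windward, so Zara controls Windward.
After the transaction, Zara's side holds 11% of Cinder, not > 50%, so Zara still does not control Cinder.
No new person acquires control, so the clause is not triggered.

No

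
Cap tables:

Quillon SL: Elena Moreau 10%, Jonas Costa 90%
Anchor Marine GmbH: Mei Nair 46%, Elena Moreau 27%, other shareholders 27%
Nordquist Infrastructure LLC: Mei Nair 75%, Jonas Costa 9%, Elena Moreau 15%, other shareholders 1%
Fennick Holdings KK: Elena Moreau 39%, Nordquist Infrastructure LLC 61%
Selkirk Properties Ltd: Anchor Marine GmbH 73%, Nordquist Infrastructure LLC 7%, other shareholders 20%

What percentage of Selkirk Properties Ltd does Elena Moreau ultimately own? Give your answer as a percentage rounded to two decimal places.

Elena reaches Selkirk along 2 paths.
Via Anchor: 27% × 73% = 19.71%.
Via Nordquist: 15% × 7% = 1.05%.
Total: 19.71% + 1.05% = 20.76%.

20.76%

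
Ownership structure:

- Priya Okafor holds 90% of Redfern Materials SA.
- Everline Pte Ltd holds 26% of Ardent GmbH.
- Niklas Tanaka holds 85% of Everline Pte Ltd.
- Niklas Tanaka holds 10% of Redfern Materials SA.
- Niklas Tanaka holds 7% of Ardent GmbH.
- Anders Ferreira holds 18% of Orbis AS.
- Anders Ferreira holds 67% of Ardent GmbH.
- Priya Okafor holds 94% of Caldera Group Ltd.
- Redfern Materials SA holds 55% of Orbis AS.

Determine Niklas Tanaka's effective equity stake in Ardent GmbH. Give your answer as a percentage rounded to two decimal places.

29.10%

Niklas reaches Ardent along 2 paths.
Via Everline: 85% × 26% = 22.1%.
Direct stake: 7% = 7%.
Total: 22.1% + 7% = 29.1%.
Rounded: 29.10%.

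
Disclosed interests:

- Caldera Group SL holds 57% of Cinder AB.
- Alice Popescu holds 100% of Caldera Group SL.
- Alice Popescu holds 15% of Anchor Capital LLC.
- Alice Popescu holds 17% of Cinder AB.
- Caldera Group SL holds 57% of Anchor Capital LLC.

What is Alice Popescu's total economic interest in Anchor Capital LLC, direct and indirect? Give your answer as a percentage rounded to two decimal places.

72.00%

Alice reaches Anchor along 2 paths.
Via Caldera: 100% × 57% = 57%.
Direct stake: 15% = 15%.
Total: 57% + 15% = 72%.
Rounded: 72.00%.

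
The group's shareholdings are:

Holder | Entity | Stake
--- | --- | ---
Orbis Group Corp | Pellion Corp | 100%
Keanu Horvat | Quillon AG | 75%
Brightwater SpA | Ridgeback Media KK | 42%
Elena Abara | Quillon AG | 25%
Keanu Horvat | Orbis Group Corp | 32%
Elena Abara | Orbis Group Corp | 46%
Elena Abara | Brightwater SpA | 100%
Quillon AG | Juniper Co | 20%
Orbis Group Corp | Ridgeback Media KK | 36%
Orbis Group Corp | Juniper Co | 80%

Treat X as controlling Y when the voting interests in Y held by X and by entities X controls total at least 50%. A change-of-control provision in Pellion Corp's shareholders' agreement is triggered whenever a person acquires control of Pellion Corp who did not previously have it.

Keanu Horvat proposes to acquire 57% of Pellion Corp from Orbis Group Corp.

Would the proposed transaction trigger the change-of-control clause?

The purchase adds only to Keanu's holdings (Orbis's stake shrinks), so Keanu is the only person who could newly come to control Pellion.
Keanu holds 75% of Quillon, so Keanu controls Quillon.
Neither Keanu nor any entity Keanu controls holds any voting interest in Pellion.
So before the transaction, Keanu does not control Pellion.
After the purchase, Keanu holds 57% of Pellion directly, and Orbis's stake falls to 43%.
Keanu holds 57% of Pellion, so Keanu controls Pellion.
Keanu did not control Pellion before and does after, so the clause is triggered.

Yes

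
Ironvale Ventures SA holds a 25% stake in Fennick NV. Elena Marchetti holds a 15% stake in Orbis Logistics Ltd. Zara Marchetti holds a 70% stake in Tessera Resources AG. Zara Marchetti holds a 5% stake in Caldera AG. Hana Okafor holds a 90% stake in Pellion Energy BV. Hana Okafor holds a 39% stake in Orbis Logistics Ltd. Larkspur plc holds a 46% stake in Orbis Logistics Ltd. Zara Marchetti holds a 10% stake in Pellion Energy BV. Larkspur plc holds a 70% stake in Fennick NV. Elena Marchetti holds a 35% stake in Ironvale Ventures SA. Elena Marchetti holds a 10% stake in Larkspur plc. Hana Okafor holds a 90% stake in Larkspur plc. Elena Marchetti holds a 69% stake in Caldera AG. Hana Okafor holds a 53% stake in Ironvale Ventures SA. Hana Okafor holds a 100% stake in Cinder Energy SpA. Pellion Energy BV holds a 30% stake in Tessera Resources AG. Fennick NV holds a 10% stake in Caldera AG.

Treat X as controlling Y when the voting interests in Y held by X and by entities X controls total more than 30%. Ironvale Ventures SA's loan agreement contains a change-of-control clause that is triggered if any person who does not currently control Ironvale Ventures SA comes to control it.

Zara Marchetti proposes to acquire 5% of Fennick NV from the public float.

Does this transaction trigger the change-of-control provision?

No

The purchase changes only Zara's holdings, so Zara is the only person who could newly come to control Ironvale.
Zara holds 70% of Tessera, so Zara controls Tessera.
Neither Zara nor any entity Zara controls holds any voting interest in Ironvale.
So before the transaction, Zara does not control Ironvale.
After the purchase, Zara holds 5% of Fennick directly.
Zara's side now holds 5% of Fennick, not > 30%, so Zara still does not control Fennick.
After the transaction, neither Zara nor any entity Zara controls holds a voting interest in Ironvale, so Zara still does not control it.
No new person acquires control, so the clause is not triggered.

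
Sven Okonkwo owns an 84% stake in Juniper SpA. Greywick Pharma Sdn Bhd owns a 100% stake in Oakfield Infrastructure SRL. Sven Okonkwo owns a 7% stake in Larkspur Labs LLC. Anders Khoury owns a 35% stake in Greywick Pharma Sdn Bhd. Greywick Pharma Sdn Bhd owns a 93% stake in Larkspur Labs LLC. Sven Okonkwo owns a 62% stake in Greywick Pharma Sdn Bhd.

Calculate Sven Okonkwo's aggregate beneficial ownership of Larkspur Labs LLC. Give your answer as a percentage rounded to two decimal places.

64.66%

Sven reaches Larkspur along 2 paths.
Via Greywick: 62% × 93% = 57.66%.
Direct stake: 7% = 7%.
Total: 57.66% + 7% = 64.66%.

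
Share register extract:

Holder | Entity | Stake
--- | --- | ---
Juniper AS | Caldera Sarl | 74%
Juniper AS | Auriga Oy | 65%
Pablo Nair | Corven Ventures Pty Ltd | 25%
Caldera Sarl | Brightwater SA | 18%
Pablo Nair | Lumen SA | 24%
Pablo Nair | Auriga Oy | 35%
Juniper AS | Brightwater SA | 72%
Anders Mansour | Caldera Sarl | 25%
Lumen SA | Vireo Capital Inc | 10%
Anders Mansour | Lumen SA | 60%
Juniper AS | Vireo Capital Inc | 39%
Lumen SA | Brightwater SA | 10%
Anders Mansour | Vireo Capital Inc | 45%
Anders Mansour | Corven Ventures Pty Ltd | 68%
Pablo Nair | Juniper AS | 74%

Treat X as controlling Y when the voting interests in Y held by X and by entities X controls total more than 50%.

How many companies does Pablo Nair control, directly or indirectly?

4

Pablo holds 74% of Juniper, so Pablo controls Juniper.
Juniper holds 74% of Caldera, so Pablo controls Caldera.
Juniper and Caldera together hold 72% + 18% = 90% of Brightwater, so Pablo controls Brightwater.
Juniper and Pablo together hold 65% + 35% = 100% of Auriga, so Pablo controls Auriga.
No other company's threshold is met.
Pablo controls 4 companies.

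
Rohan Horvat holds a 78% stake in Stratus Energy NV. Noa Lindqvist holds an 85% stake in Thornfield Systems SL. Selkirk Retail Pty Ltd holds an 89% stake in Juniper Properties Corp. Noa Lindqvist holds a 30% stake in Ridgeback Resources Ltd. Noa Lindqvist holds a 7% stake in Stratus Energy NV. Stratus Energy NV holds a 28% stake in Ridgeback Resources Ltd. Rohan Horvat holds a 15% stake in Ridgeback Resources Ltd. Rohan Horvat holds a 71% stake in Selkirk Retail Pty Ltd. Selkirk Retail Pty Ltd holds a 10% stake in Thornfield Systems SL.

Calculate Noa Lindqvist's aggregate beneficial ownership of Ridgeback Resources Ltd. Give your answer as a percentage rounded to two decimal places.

31.96%

Noa reaches Ridgeback along 2 paths.
Via Stratus: 7% × 28% = 1.96%.
Direct stake: 30% = 30%.
Total: 1.96% + 30% = 31.96%.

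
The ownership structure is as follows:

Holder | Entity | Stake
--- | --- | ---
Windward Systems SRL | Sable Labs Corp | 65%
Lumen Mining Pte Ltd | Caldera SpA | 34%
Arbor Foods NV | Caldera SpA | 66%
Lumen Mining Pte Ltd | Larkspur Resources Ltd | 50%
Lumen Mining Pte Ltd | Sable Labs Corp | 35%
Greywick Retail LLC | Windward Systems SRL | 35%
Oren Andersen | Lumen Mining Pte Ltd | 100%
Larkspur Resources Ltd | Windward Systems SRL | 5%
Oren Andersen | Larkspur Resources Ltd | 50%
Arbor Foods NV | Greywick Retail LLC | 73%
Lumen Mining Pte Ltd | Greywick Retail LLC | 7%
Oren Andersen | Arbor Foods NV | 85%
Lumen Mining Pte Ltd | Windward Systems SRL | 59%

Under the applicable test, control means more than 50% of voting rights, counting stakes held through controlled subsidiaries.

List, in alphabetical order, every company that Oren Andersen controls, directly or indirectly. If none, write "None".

Arbor Foods NV, Caldera SpA, Greywick Retail LLC, Larkspur Resources Ltd, Lumen Mining Pte Ltd, Sable Labs Corp, Windward Systems SRL

Oren holds 100% of Lumen, so Oren controls Lumen.
Oren holds 85% of Arbor, so Oren controls Arbor.
Lumen and Arbor together hold 7% + 73% = 80% of Greywick, so Oren controls Greywick.
Oren and Lumen together hold 50% + 50% = 100% of Larkspur, so Oren controls Larkspur.
Greywick and Lumen and Larkspur together hold 35% + 59% + 5% = 99% of Windward, so Oren controls Windward.
Arbor and Lumen together hold 66% + 34% = 100% of Caldera, so Oren controls Caldera.
Lumen and Windward together hold 35% + 65% = 100% of Sable, so Oren controls Sable.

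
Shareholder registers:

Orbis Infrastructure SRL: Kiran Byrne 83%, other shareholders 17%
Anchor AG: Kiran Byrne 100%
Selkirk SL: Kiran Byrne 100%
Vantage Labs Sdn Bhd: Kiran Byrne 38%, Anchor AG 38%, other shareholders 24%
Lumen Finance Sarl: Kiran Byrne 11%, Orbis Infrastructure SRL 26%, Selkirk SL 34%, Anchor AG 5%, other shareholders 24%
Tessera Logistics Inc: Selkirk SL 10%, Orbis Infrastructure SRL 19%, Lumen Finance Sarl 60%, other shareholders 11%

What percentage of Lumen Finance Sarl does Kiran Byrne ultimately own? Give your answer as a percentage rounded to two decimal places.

Kiran reaches Lumen along 4 paths.
Direct stake: 11% = 11%.
Via Orbis: 83% × 26% = 21.58%.
Via Selkirk: 100% × 34% = 34%.
Via Anchor: 100% × 5% = 5%.
Total: 11% + 21.58% + 34% + 5% = 71.58%.

71.58%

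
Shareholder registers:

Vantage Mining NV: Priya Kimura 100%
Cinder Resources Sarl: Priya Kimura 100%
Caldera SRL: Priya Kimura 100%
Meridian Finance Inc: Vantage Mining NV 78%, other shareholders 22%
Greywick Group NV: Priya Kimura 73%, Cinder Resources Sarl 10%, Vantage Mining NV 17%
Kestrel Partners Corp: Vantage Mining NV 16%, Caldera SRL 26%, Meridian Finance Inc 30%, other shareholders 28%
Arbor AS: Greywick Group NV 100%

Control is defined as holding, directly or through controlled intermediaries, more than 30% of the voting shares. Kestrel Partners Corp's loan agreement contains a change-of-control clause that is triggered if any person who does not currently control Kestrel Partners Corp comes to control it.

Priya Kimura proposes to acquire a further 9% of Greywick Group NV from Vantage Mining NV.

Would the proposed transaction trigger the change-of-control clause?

The purchase adds only to Priya's holdings (Vantage's stake shrinks), so Priya is the only person who could newly come to control Kestrel.
Priya holds 100% of Caldera, so Priya controls Caldera.
Priya holds 100% of Vantage, so Priya controls Vantage.
Vantage holds 78% of Meridian, so Priya controls Meridian.
Vantage and Caldera and Meridian together hold 16% + 26% + 30% = 72% of Kestrel, so Priya controls Kestrel.
So Priya already controls Kestrel before the transaction.
After the purchase, Priya's direct stake in Greywick rises to 73% + 9% = 82%, and Vantage's stake falls to 8%.
Priya controlled Kestrel already, so this is not a new person acquiring control; every other person's position is unchanged or reduced.
No new person acquires control, so the clause is not triggered.

No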